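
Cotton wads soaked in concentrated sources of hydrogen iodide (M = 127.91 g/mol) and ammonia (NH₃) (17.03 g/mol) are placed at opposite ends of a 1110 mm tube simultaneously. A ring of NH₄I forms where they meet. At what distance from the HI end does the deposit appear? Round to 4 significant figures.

The fronts meet when d_HI + d_NH₃ = L with d_HI/d_NH₃ = √(M_NH₃/M_HI) (Graham's law). Here √(M_NH₃/M_HI) = √(17.03/127.91) = 0.3649.
With d_HI + d_NH₃ = 1110 mm, d_NH₃ = 1110/(1 + 0.3649) = 813.3 mm.
d_HI = 1110 − 813.3 = 296.7 mm.

296.7 mm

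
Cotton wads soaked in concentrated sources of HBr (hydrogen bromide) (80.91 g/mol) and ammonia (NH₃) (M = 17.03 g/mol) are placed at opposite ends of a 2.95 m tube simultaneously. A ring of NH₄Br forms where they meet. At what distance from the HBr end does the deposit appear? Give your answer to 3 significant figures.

0.928 m

Distances travelled in equal time are proportional to diffusion rates, so d_HBr/d_NH₃ = √(M_NH₃/M_HBr) = √(17.03/80.91) = 0.4588.
With d_HBr + d_NH₃ = 2.95 m, d_NH₃ = 2.95/(1 + 0.4588) = 2.022 m.
d_HBr = 2.95 − 2.022 = 0.928 m.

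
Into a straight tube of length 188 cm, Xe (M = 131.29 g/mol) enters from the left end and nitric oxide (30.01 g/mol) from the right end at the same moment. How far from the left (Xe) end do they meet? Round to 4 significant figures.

60.81 cm

Distances travelled in equal time are proportional to diffusion rates, so d_Xe/d_NO = √(M_NO/M_Xe) = √(30.01/131.29) = 0.4781.
With d_Xe + d_NO = 188 cm, d_NO = 188/(1 + 0.4781) = 127.2 cm.
d_Xe = 188 − 127.2 = 60.81 cm.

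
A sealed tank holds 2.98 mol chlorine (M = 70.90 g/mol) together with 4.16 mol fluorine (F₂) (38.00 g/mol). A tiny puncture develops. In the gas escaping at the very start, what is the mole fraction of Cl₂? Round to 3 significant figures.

Effusion rate of each component ∝ n_i/√M_i (partial pressure × 1/√M).
So x_Cl₂ in the escaping gas = (n_Cl₂/√M_Cl₂) / Σ(n_i/√M_i)
= (2.98/√70.90) / (2.98/√70.90 + 4.16/√38.00) = 0.3539/(0.3539 + 0.6748) = 0.344.

0.344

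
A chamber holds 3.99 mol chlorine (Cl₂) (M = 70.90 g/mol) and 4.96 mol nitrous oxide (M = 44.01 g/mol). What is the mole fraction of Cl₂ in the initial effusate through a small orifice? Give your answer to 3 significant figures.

Effusion rate of each component ∝ n_i/√M_i (partial pressure × 1/√M).
x_Cl₂(eff) = (n_Cl₂/√M_Cl₂) / (n_Cl₂/√M_Cl₂ + n_N₂O/√M_N₂O)
= (3.99/√70.90) / (3.99/√70.90 + 4.96/√44.01) = 0.4739/(0.4739 + 0.7477) = 0.388.

0.388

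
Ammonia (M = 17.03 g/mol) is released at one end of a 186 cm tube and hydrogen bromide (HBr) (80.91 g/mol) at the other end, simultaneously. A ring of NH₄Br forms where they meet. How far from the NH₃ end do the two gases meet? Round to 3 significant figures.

In equal time, each gas travels a distance ∝ its rate ∝ 1/√M, so d_NH₃/d_HBr = √(M_HBr/M_NH₃) = √(80.91/17.03) = 2.180.
With d_NH₃ + d_HBr = 186 cm, d_HBr = 186/(1 + 2.180) = 58.50 cm.
d_NH₃ = 186 − 58.50 = 128 cm.

128 cm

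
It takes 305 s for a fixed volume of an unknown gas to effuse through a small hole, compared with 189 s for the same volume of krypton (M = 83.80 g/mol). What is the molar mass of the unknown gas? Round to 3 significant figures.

From Graham's law, t_X/t_Kr = √(M_X/M_Kr).
305/189 = 1.614 = √(M_X/83.80)
M_X = 83.80 × 1.614² = 83.80 × 2.604 = 218 g/mol

218 g/mol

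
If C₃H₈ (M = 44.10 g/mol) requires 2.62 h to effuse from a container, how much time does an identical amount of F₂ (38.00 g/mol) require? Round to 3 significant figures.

2.43 h

Since effusion rate ∝ 1/√M, t_F₂/t_C₃H₈ = √(M_F₂/M_C₃H₈) = √(38.00/44.10) = √0.8617 = 0.9283.
So the time for F₂ is 2.62 × 0.9283 = 2.43 h.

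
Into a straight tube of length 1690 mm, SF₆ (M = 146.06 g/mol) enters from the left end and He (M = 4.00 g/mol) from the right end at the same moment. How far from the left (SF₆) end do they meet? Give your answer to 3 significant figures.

240 mm

In equal time, each gas travels a distance ∝ its rate ∝ 1/√M, so d_SF₆/d_He = √(M_He/M_SF₆) = √(4.00/146.06) = 0.1655.
With d_SF₆ + d_He = 1690 mm, d_He = 1690/(1 + 0.1655) = 1450 mm.
d_SF₆ = 1690 − 1450 = 240 mm.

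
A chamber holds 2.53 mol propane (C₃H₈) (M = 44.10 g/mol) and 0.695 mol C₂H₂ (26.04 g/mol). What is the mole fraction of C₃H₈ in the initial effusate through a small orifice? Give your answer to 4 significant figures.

The effusion rate of species i is ∝ p_i/√M_i ∝ n_i/√M_i.
x_C₃H₈(eff) = (n_C₃H₈/√M_C₃H₈) / (n_C₃H₈/√M_C₃H₈ + n_C₂H₂/√M_C₂H₂)
= (2.53/√44.10) / (2.53/√44.10 + 0.695/√26.04) = 0.3810/(0.3810 + 0.1362) = 0.7367.

0.7367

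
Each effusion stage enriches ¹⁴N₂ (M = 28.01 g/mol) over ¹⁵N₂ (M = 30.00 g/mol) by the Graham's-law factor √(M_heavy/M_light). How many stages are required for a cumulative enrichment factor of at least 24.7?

With α = √(30.00/28.01) per stage, ln α = ½ ln(1.07105) = 0.03432.
Need α^N ≥ 24.7 ⇒ N ≥ ln(24.7) / ln α = 3.207 / 0.03432 = 93.44.
Rounding up, N = 94 stages.

94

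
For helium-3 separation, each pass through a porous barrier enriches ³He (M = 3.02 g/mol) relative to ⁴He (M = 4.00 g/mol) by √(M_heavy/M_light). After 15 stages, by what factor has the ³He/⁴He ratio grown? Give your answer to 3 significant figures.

8.23

The single-stage factor is √(M_heavy/M_light), so 15 stages give [√(4.00/3.02)]^15 = (4.00/3.02)^(15/2).
= 1.32450^(15/2) = 8.23.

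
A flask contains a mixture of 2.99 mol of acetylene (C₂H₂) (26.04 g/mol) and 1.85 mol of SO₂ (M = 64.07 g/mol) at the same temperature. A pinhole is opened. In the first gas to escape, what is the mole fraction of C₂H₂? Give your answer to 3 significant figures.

0.717

Effusion rate of each component ∝ n_i/√M_i (partial pressure × 1/√M).
x_C₂H₂(eff) = (n_C₂H₂/√M_C₂H₂) / (n_C₂H₂/√M_C₂H₂ + n_SO₂/√M_SO₂)
= (2.99/√26.04) / (2.99/√26.04 + 1.85/√64.07) = 0.5859/(0.5859 + 0.2311) = 0.717.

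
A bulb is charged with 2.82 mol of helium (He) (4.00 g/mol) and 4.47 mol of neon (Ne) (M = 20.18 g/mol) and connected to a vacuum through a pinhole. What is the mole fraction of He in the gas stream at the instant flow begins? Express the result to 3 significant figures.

Rate_i ∝ x_i/√M_i (Graham's law weighted by mole fraction), so the effusate composition follows n_i/√M_i.
So x_He in the escaping gas = (n_He/√M_He) / Σ(n_i/√M_i)
= (2.82/√4.00) / (2.82/√4.00 + 4.47/√20.18) = 1.410/(1.410 + 0.9951) = 0.586.

0.586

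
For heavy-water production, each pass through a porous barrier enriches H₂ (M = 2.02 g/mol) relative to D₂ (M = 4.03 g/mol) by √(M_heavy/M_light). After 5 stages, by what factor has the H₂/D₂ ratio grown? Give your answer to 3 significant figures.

5.62

The single-stage factor is √(M_heavy/M_light), so 5 stages give [√(4.03/2.02)]^5 = (4.03/2.02)^(5/2).
= 1.99505^(5/2) = 5.62.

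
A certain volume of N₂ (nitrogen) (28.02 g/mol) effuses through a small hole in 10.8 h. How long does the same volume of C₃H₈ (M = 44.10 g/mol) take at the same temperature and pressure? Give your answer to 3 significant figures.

13.5 h

Using Graham's law: t_C₃H₈/t_N₂ = √(M_C₃H₈/M_N₂) = √(44.10/28.02) = √1.574 = 1.255.
So the time for C₃H₈ is 10.8 × 1.255 = 13.5 h.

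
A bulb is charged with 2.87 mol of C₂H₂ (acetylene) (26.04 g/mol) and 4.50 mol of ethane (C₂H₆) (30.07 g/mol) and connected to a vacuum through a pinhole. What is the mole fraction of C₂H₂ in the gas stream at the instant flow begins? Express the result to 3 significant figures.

0.407

Each component's effusion rate ∝ (its partial pressure)·(1/√M) ∝ n_i/√M_i.
So x_C₂H₂ in the escaping gas = (n_C₂H₂/√M_C₂H₂) / Σ(n_i/√M_i)
= (2.87/√26.04) / (2.87/√26.04 + 4.50/√30.07) = 0.5624/(0.5624 + 0.8206) = 0.407.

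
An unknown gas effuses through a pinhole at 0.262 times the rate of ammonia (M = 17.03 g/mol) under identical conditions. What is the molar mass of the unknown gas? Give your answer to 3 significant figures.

248 g/mol

Graham's law gives rate_X/rate_NH₃ = √(M_NH₃/M_X).
0.262 = √(17.03/M_X)
M_X = 17.03 / 0.262² = 17.03 / 0.06864 = 248 g/mol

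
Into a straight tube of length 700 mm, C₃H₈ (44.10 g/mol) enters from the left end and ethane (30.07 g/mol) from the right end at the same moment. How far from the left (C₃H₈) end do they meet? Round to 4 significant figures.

In equal time, each gas travels a distance ∝ its rate ∝ 1/√M, so d_C₃H₈/d_C₂H₆ = √(M_C₂H₆/M_C₃H₈) = √(30.07/44.10) = 0.8257.
With d_C₃H₈ + d_C₂H₆ = 700 mm, d_C₂H₆ = 700/(1 + 0.8257) = 383.4 mm.
d_C₃H₈ = 700 − 383.4 = 316.6 mm.

316.6 mm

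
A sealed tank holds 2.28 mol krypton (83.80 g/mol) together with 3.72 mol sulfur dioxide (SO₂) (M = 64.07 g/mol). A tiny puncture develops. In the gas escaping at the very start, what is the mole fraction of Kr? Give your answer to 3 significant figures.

0.349

Each component's effusion rate ∝ (its partial pressure)·(1/√M) ∝ n_i/√M_i.
Mole fraction of Kr in the effusate = (n_Kr/√M_Kr) / (n_Kr/√M_Kr + n_SO₂/√M_SO₂)
= (2.28/√83.80) / (2.28/√83.80 + 3.72/√64.07) = 0.2491/(0.2491 + 0.4647) = 0.349.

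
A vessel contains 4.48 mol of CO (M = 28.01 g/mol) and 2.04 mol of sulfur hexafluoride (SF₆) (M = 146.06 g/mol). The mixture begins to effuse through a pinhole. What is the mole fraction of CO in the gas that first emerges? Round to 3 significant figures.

0.834

Effusion rate of each component ∝ n_i/√M_i (partial pressure × 1/√M).
Mole fraction of CO in the effusate = (n_CO/√M_CO) / (n_CO/√M_CO + n_SF₆/√M_SF₆)
= (4.48/√28.01) / (4.48/√28.01 + 2.04/√146.06) = 0.8465/(0.8465 + 0.1688) = 0.834.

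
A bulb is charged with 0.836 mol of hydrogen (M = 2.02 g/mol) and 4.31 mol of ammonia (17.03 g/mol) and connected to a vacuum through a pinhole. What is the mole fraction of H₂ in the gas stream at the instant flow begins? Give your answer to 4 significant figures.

0.3603

Rate_i ∝ x_i/√M_i (Graham's law weighted by mole fraction), so the effusate composition follows n_i/√M_i.
So x_H₂ in the escaping gas = (n_H₂/√M_H₂) / Σ(n_i/√M_i)
= (0.836/√2.02) / (0.836/√2.02 + 4.31/√17.03) = 0.5882/(0.5882 + 1.044) = 0.3603.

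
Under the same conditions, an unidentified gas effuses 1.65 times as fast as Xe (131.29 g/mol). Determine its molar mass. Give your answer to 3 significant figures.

Since effusion rate ∝ 1/√M, rate_X/rate_Xe = √(M_Xe/M_X).
1.65 = √(131.29/M_X)
M_X = 131.29 / 1.65² = 131.29 / 2.722 = 48.2 g/mol

48.2 g/mol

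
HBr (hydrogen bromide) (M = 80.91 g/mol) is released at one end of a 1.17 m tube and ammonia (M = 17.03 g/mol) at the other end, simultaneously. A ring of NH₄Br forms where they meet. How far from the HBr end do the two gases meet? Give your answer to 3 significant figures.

0.368 m

Graham's law gives d_HBr/d_NH₃ = rate_HBr/rate_NH₃ = √(M_NH₃/M_HBr) = √(17.03/80.91) = 0.4588.
With d_HBr + d_NH₃ = 1.17 m, d_NH₃ = 1.17/(1 + 0.4588) = 0.8020 m.
d_HBr = 1.17 − 0.8020 = 0.368 m.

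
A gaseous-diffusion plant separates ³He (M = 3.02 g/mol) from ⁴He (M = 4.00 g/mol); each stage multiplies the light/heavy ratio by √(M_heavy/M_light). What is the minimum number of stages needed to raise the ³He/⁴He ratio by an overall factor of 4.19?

11

Per stage α = (4.00/3.02)^(1/2) = 1.32450^0.5, giving ln α = 0.1405.
Need α^N ≥ 4.19 ⇒ N ≥ ln(4.19) / ln α = 1.433 / 0.1405 = 10.20.
So at least 11 stages are needed.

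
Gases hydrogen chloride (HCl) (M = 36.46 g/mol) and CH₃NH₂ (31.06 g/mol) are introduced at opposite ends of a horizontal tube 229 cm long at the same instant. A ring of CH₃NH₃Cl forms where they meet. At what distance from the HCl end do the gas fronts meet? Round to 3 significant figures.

The fronts meet when d_HCl + d_CH₃NH₂ = L with d_HCl/d_CH₃NH₂ = √(M_CH₃NH₂/M_HCl) (Graham's law). Here √(M_CH₃NH₂/M_HCl) = √(31.06/36.46) = 0.9230.
With d_HCl + d_CH₃NH₂ = 229 cm, d_CH₃NH₂ = 229/(1 + 0.9230) = 119.1 cm.
d_HCl = 229 − 119.1 = 110 cm.

110 cm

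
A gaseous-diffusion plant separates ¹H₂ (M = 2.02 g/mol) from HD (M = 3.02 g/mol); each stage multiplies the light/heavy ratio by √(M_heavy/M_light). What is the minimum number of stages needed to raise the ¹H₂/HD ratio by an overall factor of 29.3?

17

Per stage α = (3.02/2.02)^(1/2) = 1.49505^0.5, giving ln α = 0.2011.
Need α^N ≥ 29.3 ⇒ N ≥ ln(29.3) / ln α = 3.378 / 0.2011 = 16.80.
So at least 17 stages are needed.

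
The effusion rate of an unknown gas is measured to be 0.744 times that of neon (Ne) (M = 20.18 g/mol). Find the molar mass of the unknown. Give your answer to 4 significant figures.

36.46 g/mol

From Graham's law, rate_X/rate_Ne = √(M_Ne/M_X).
0.744 = √(20.18/M_X)
M_X = 20.18 / 0.744² = 20.18 / 0.5535 = 36.46 g/mol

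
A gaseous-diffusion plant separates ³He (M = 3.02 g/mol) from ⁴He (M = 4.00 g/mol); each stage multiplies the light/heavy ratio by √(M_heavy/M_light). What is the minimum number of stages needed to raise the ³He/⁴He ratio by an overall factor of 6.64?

Per stage α = (4.00/3.02)^(1/2) = 1.32450^0.5, giving ln α = 0.1405.
Need α^N ≥ 6.64 ⇒ N ≥ ln(6.64) / ln α = 1.893 / 0.1405 = 13.47.
Minimum whole number of stages: N = 14.

14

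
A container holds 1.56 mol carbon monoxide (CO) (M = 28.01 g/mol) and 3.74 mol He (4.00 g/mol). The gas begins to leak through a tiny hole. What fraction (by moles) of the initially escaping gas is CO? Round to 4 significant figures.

Effusion rate of each component ∝ n_i/√M_i (partial pressure × 1/√M).
Mole fraction of CO in the effusate = (n_CO/√M_CO) / (n_CO/√M_CO + n_He/√M_He)
= (1.56/√28.01) / (1.56/√28.01 + 3.74/√4.00) = 0.2948/(0.2948 + 1.870) = 0.1362.

0.1362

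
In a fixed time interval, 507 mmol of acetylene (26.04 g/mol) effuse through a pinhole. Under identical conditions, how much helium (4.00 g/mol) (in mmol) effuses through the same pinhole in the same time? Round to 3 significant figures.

From Graham's law, rate_He/rate_C₂H₂ = √(M_C₂H₂/M_He) = √(26.04/4.00) = √6.510 = 2.551.
So the amount for He is 507 × 2.551 = 1290 mmol.

1290 mmol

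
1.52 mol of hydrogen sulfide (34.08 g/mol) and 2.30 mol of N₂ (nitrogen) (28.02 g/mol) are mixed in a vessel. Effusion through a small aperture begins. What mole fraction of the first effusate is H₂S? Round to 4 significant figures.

0.3747

Effusion rate of each component ∝ n_i/√M_i (partial pressure × 1/√M).
So x_H₂S in the escaping gas = (n_H₂S/√M_H₂S) / Σ(n_i/√M_i)
= (1.52/√34.08) / (1.52/√34.08 + 2.30/√28.02) = 0.2604/(0.2604 + 0.4345) = 0.3747.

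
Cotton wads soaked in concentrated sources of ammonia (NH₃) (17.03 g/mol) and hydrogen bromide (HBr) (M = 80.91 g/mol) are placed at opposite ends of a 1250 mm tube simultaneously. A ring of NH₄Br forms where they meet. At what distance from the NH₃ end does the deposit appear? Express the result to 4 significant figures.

Graham's law gives d_NH₃/d_HBr = rate_NH₃/rate_HBr = √(M_HBr/M_NH₃) = √(80.91/17.03) = 2.180.
With d_NH₃ + d_HBr = 1250 mm, d_HBr = 1250/(1 + 2.180) = 393.1 mm.
d_NH₃ = 1250 − 393.1 = 856.9 mm.

856.9 mm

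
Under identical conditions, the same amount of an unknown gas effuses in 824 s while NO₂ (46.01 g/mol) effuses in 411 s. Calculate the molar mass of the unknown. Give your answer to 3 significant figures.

From Graham's law, t_X/t_NO₂ = √(M_X/M_NO₂).
824/411 = 2.005 = √(M_X/46.01)
M_X = 46.01 × 2.005² = 46.01 × 4.019 = 185 g/mol

185 g/mol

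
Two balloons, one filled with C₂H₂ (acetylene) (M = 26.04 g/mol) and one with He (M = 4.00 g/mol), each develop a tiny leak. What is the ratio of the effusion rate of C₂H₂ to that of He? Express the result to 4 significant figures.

0.3919

Graham's law gives rate_C₂H₂/rate_He = √(M_He/M_C₂H₂) = √(4.00/26.04) = √0.1536 = 0.3919.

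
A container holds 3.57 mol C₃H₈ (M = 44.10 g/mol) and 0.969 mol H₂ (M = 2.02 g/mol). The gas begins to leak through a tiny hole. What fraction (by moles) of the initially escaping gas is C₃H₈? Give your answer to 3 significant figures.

Effusion rate of each component ∝ n_i/√M_i (partial pressure × 1/√M).
x_C₃H₈(eff) = (n_C₃H₈/√M_C₃H₈) / (n_C₃H₈/√M_C₃H₈ + n_H₂/√M_H₂)
= (3.57/√44.10) / (3.57/√44.10 + 0.969/√2.02) = 0.5376/(0.5376 + 0.6818) = 0.441.

0.441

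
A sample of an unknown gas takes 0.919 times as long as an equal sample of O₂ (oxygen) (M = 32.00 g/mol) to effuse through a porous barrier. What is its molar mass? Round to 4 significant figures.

27.03 g/mol

Graham's law gives t_X/t_O₂ = √(M_X/M_O₂).
0.919 = √(M_X/32.00)
M_X = 32.00 × 0.919² = 32.00 × 0.8446 = 27.03 g/mol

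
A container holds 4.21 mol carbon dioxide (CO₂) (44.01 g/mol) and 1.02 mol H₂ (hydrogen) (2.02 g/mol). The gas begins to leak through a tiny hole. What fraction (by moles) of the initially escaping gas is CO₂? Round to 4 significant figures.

Effusion rate of each component ∝ n_i/√M_i (partial pressure × 1/√M).
Mole fraction of CO₂ in the effusate = (n_CO₂/√M_CO₂) / (n_CO₂/√M_CO₂ + n_H₂/√M_H₂)
= (4.21/√44.01) / (4.21/√44.01 + 1.02/√2.02) = 0.6346/(0.6346 + 0.7177) = 0.4693.

0.4693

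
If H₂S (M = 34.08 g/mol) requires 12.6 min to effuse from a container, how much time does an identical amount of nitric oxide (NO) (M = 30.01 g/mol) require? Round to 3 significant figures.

Since effusion rate ∝ 1/√M, t_NO/t_H₂S = √(M_NO/M_H₂S) = √(30.01/34.08) = √0.8806 = 0.9384.
So the time for NO is 12.6 × 0.9384 = 11.8 min.

11.8 min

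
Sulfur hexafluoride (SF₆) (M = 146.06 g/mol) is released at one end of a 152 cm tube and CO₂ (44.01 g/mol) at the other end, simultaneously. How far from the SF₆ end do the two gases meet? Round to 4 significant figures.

Graham's law gives d_SF₆/d_CO₂ = rate_SF₆/rate_CO₂ = √(M_CO₂/M_SF₆) = √(44.01/146.06) = 0.5489.
With d_SF₆ + d_CO₂ = 152 cm, d_CO₂ = 152/(1 + 0.5489) = 98.13 cm.
d_SF₆ = 152 − 98.13 = 53.87 cm.

53.87 cm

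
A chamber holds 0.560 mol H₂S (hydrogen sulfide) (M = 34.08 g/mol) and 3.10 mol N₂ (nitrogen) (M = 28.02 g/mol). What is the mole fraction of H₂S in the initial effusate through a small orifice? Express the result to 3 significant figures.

0.141

Each component's effusion rate ∝ (its partial pressure)·(1/√M) ∝ n_i/√M_i.
So x_H₂S in the escaping gas = (n_H₂S/√M_H₂S) / Σ(n_i/√M_i)
= (0.560/√34.08) / (0.560/√34.08 + 3.10/√28.02) = 0.09593/(0.09593 + 0.5856) = 0.141.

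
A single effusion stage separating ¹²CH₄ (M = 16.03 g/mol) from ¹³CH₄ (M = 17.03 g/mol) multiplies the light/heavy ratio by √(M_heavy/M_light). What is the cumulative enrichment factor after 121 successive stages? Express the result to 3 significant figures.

After 121 stages the ratio has grown by (√(17.03/16.03))^121 = (17.03/16.03)^(121/2).
= 1.06238^(121/2) = 38.9.

38.9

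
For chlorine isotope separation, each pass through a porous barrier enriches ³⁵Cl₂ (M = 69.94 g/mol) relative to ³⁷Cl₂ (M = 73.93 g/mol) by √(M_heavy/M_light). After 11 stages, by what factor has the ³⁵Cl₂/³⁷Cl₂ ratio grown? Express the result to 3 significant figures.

1.36

Each stage multiplies the ratio by α = √(73.93/69.94), so after 11 stages the overall factor is α^11 = (73.93/69.94)^(11/2).
= 1.05705^(11/2) = 1.36.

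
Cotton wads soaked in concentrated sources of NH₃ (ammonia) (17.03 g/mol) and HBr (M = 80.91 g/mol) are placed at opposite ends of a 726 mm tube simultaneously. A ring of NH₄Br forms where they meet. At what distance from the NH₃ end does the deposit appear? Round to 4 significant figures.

497.7 mm

Distances travelled in equal time are proportional to diffusion rates, so d_NH₃/d_HBr = √(M_HBr/M_NH₃) = √(80.91/17.03) = 2.180.
With d_NH₃ + d_HBr = 726 mm, d_HBr = 726/(1 + 2.180) = 228.3 mm.
d_NH₃ = 726 − 228.3 = 497.7 mm.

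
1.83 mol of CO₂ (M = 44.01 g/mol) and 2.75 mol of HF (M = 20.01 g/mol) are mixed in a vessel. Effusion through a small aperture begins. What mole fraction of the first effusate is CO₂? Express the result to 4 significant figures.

0.3097

The effusion rate of species i is ∝ p_i/√M_i ∝ n_i/√M_i.
So x_CO₂ in the escaping gas = (n_CO₂/√M_CO₂) / Σ(n_i/√M_i)
= (1.83/√44.01) / (1.83/√44.01 + 2.75/√20.01) = 0.2759/(0.2759 + 0.6148) = 0.3097.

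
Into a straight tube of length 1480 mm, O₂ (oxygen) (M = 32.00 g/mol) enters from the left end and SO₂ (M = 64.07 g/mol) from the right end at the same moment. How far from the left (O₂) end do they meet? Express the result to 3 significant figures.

In equal time, each gas travels a distance ∝ its rate ∝ 1/√M, so d_O₂/d_SO₂ = √(M_SO₂/M_O₂) = √(64.07/32.00) = 1.415.
With d_O₂ + d_SO₂ = 1480 mm, d_SO₂ = 1480/(1 + 1.415) = 612.8 mm.
d_O₂ = 1480 − 612.8 = 867 mm.

867 mm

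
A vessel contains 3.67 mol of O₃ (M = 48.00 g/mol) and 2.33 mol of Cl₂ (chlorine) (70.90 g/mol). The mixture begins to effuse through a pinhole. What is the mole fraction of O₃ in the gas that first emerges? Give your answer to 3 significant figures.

Each component's effusion rate ∝ (its partial pressure)·(1/√M) ∝ n_i/√M_i.
Mole fraction of O₃ in the effusate = (n_O₃/√M_O₃) / (n_O₃/√M_O₃ + n_Cl₂/√M_Cl₂)
= (3.67/√48.00) / (3.67/√48.00 + 2.33/√70.90) = 0.5297/(0.5297 + 0.2767) = 0.657.

0.657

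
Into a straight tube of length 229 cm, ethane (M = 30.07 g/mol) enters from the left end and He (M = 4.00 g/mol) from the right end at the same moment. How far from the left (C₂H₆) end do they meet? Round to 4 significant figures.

In equal time, each gas travels a distance ∝ its rate ∝ 1/√M, so d_C₂H₆/d_He = √(M_He/M_C₂H₆) = √(4.00/30.07) = 0.3647.
With d_C₂H₆ + d_He = 229 cm, d_He = 229/(1 + 0.3647) = 167.8 cm.
d_C₂H₆ = 229 − 167.8 = 61.20 cm.

61.20 cm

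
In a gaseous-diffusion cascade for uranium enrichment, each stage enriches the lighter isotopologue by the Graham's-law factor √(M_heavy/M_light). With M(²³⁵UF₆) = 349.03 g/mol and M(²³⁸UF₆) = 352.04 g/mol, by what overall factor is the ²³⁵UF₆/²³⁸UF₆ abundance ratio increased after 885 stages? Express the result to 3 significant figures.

After 885 stages the ratio has grown by (√(352.04/349.03))^885 = (352.04/349.03)^(885/2).
= 1.00862^(885/2) = 44.7.

44.7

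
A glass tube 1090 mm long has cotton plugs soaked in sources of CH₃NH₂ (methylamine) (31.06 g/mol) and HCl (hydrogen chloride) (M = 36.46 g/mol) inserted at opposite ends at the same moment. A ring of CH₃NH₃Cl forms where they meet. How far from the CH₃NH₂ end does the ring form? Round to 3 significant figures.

567 mm

In equal time, each gas travels a distance ∝ its rate ∝ 1/√M, so d_CH₃NH₂/d_HCl = √(M_HCl/M_CH₃NH₂) = √(36.46/31.06) = 1.083.
With d_CH₃NH₂ + d_HCl = 1090 mm, d_HCl = 1090/(1 + 1.083) = 523.2 mm.
d_CH₃NH₂ = 1090 − 523.2 = 567 mm.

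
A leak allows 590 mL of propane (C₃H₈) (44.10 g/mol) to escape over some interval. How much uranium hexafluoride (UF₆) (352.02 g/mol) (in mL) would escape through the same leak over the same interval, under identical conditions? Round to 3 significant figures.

209 mL

By Graham's law, rate_UF₆/rate_C₃H₈ = √(M_C₃H₈/M_UF₆) = √(44.10/352.02) = √0.1253 = 0.3539.
So the volume for UF₆ is 590 × 0.3539 = 209 mL.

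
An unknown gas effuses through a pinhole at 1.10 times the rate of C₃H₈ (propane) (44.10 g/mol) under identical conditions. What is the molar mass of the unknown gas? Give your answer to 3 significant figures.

36.4 g/mol

Since effusion rate ∝ 1/√M, rate_X/rate_C₃H₈ = √(M_C₃H₈/M_X).
1.10 = √(44.10/M_X)
M_X = 44.10 / 1.10² = 44.10 / 1.210 = 36.4 g/mol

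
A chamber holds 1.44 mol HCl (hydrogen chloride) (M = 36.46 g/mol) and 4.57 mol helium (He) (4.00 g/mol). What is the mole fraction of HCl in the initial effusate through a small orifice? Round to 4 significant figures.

0.09450

The effusion rate of species i is ∝ p_i/√M_i ∝ n_i/√M_i.
x_HCl(eff) = (n_HCl/√M_HCl) / (n_HCl/√M_HCl + n_He/√M_He)
= (1.44/√36.46) / (1.44/√36.46 + 4.57/√4.00) = 0.2385/(0.2385 + 2.285) = 0.09450.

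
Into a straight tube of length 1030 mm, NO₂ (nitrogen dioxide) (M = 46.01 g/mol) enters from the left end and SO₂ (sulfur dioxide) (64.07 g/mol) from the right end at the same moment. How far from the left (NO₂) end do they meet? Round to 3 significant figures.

558 mm

Graham's law gives d_NO₂/d_SO₂ = rate_NO₂/rate_SO₂ = √(M_SO₂/M_NO₂) = √(64.07/46.01) = 1.180.
With d_NO₂ + d_SO₂ = 1030 mm, d_SO₂ = 1030/(1 + 1.180) = 472.5 mm.
d_NO₂ = 1030 − 472.5 = 558 mm.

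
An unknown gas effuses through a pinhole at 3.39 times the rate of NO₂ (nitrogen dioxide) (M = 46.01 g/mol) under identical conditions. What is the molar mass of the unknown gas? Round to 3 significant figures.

4.00 g/mol

Graham's law gives rate_X/rate_NO₂ = √(M_NO₂/M_X).
3.39 = √(46.01/M_X)
M_X = 46.01 / 3.39² = 46.01 / 11.49 = 4.00 g/mol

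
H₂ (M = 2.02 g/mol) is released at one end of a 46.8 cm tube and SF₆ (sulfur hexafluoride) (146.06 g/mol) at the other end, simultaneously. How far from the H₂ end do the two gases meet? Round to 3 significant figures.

In equal time, each gas travels a distance ∝ its rate ∝ 1/√M, so d_H₂/d_SF₆ = √(M_SF₆/M_H₂) = √(146.06/2.02) = 8.503.
With d_H₂ + d_SF₆ = 46.8 cm, d_SF₆ = 46.8/(1 + 8.503) = 4.925 cm.
d_H₂ = 46.8 − 4.925 = 41.9 cm.

41.9 cm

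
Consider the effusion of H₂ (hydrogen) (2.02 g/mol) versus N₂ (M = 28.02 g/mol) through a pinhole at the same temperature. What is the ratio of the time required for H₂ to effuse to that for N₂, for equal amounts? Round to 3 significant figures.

0.268

Graham's law gives t_H₂/t_N₂ = √(M_H₂/M_N₂) = √(2.02/28.02) = √0.07209 = 0.268.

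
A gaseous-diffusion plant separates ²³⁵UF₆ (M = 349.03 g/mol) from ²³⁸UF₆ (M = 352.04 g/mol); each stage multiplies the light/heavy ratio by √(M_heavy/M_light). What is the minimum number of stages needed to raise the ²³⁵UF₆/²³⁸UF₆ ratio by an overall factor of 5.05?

378

With α = √(352.04/349.03) per stage, ln α = ½ ln(1.00862) = 0.004293.
Need α^N ≥ 5.05 ⇒ N ≥ ln(5.05) / ln α = 1.619 / 0.004293 = 377.18.
Rounding up, N = 378 stages.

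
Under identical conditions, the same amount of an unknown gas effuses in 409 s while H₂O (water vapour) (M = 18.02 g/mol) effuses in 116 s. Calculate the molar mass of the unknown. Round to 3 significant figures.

224 g/mol

Using Graham's law: t_X/t_H₂O = √(M_X/M_H₂O).
409/116 = 3.526 = √(M_X/18.02)
M_X = 18.02 × 3.526² = 18.02 × 12.43 = 224 g/mol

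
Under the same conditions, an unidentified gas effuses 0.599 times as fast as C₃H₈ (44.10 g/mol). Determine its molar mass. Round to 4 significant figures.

Using Graham's law: rate_X/rate_C₃H₈ = √(M_C₃H₈/M_X).
0.599 = √(44.10/M_X)
M_X = 44.10 / 0.599² = 44.10 / 0.3588 = 122.9 g/mol

122.9 g/mol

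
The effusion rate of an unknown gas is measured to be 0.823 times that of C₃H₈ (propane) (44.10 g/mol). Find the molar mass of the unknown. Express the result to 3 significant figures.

65.1 g/mol

Graham's law gives rate_X/rate_C₃H₈ = √(M_C₃H₈/M_X).
0.823 = √(44.10/M_X)
M_X = 44.10 / 0.823² = 44.10 / 0.6773 = 65.1 g/mol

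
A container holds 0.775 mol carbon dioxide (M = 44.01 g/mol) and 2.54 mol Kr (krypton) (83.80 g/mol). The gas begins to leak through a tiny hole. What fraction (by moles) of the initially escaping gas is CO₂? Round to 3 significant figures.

The effusion rate of species i is ∝ p_i/√M_i ∝ n_i/√M_i.
Mole fraction of CO₂ in the effusate = (n_CO₂/√M_CO₂) / (n_CO₂/√M_CO₂ + n_Kr/√M_Kr)
= (0.775/√44.01) / (0.775/√44.01 + 2.54/√83.80) = 0.1168/(0.1168 + 0.2775) = 0.296.

0.296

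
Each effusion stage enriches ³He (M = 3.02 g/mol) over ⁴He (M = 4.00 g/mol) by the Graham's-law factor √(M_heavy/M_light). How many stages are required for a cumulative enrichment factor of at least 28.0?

24

With α = √(4.00/3.02) per stage, ln α = ½ ln(1.32450) = 0.1405.
Need α^N ≥ 28.0 ⇒ N ≥ ln(28.0) / ln α = 3.332 / 0.1405 = 23.71.
So at least 24 stages are needed.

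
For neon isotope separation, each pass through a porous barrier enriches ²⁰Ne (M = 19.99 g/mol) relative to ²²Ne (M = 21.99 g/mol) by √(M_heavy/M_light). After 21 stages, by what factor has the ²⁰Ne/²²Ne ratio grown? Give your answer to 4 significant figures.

After 21 stages the ratio has grown by (√(21.99/19.99))^21 = (21.99/19.99)^(21/2).
= 1.10005^(21/2) = 2.722.

2.722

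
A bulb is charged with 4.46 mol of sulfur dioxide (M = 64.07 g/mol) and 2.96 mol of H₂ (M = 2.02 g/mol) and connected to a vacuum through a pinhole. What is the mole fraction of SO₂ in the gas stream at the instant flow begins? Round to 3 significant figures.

Effusion rate of each component ∝ n_i/√M_i (partial pressure × 1/√M).
x_SO₂(eff) = (n_SO₂/√M_SO₂) / (n_SO₂/√M_SO₂ + n_H₂/√M_H₂)
= (4.46/√64.07) / (4.46/√64.07 + 2.96/√2.02) = 0.5572/(0.5572 + 2.083) = 0.211.

0.211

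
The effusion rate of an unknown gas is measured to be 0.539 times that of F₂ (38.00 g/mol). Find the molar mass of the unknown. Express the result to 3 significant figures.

From Graham's law, rate_X/rate_F₂ = √(M_F₂/M_X).
0.539 = √(38.00/M_X)
M_X = 38.00 / 0.539² = 38.00 / 0.2905 = 131 g/mol

131 g/mol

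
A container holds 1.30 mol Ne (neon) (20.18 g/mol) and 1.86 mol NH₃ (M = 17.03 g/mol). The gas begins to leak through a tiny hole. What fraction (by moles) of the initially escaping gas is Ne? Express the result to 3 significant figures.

0.391

The effusion rate of species i is ∝ p_i/√M_i ∝ n_i/√M_i.
Mole fraction of Ne in the effusate = (n_Ne/√M_Ne) / (n_Ne/√M_Ne + n_NH₃/√M_NH₃)
= (1.30/√20.18) / (1.30/√20.18 + 1.86/√17.03) = 0.2894/(0.2894 + 0.4507) = 0.391.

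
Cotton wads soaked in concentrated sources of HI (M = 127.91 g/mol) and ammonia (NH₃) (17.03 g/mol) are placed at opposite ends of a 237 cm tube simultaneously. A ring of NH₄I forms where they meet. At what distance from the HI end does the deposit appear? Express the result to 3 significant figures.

63.4 cm

Distances travelled in equal time are proportional to diffusion rates, so d_HI/d_NH₃ = √(M_NH₃/M_HI) = √(17.03/127.91) = 0.3649.
With d_HI + d_NH₃ = 237 cm, d_NH₃ = 237/(1 + 0.3649) = 173.6 cm.
d_HI = 237 − 173.6 = 63.4 cm.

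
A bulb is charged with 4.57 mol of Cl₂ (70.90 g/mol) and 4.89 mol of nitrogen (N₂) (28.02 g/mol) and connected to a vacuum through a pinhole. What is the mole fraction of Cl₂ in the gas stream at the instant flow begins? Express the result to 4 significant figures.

Each component's effusion rate ∝ (its partial pressure)·(1/√M) ∝ n_i/√M_i.
Mole fraction of Cl₂ in the effusate = (n_Cl₂/√M_Cl₂) / (n_Cl₂/√M_Cl₂ + n_N₂/√M_N₂)
= (4.57/√70.90) / (4.57/√70.90 + 4.89/√28.02) = 0.5427/(0.5427 + 0.9238) = 0.3701.

0.3701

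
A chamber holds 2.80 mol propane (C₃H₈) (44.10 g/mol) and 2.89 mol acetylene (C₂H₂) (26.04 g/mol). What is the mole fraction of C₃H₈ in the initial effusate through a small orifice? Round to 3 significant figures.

0.427

The effusion rate of species i is ∝ p_i/√M_i ∝ n_i/√M_i.
x_C₃H₈(eff) = (n_C₃H₈/√M_C₃H₈) / (n_C₃H₈/√M_C₃H₈ + n_C₂H₂/√M_C₂H₂)
= (2.80/√44.10) / (2.80/√44.10 + 2.89/√26.04) = 0.4216/(0.4216 + 0.5663) = 0.427.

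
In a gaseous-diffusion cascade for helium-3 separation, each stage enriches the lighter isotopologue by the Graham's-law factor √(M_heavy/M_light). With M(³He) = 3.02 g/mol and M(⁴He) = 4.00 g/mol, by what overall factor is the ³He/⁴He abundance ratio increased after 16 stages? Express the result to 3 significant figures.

Overall factor = α^16 with α = √(4.00/3.02), i.e. (4.00/3.02)^(16/2).
= 1.32450^8 = 9.47.

9.47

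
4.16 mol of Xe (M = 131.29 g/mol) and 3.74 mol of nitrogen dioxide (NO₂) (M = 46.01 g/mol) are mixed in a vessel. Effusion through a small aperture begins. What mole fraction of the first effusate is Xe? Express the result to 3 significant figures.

0.397

The effusion rate of species i is ∝ p_i/√M_i ∝ n_i/√M_i.
So x_Xe in the escaping gas = (n_Xe/√M_Xe) / Σ(n_i/√M_i)
= (4.16/√131.29) / (4.16/√131.29 + 3.74/√46.01) = 0.3631/(0.3631 + 0.5514) = 0.397.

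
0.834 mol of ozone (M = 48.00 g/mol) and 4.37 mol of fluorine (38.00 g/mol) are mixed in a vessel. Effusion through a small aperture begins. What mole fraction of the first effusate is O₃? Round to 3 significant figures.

Rate_i ∝ x_i/√M_i (Graham's law weighted by mole fraction), so the effusate composition follows n_i/√M_i.
Mole fraction of O₃ in the effusate = (n_O₃/√M_O₃) / (n_O₃/√M_O₃ + n_F₂/√M_F₂)
= (0.834/√48.00) / (0.834/√48.00 + 4.37/√38.00) = 0.1204/(0.1204 + 0.7089) = 0.145.

0.145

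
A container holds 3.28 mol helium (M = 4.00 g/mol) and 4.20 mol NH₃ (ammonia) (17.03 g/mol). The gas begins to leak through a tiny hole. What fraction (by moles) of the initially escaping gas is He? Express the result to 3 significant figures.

Each component's effusion rate ∝ (its partial pressure)·(1/√M) ∝ n_i/√M_i.
x_He(eff) = (n_He/√M_He) / (n_He/√M_He + n_NH₃/√M_NH₃)
= (3.28/√4.00) / (3.28/√4.00 + 4.20/√17.03) = 1.640/(1.640 + 1.018) = 0.617.

0.617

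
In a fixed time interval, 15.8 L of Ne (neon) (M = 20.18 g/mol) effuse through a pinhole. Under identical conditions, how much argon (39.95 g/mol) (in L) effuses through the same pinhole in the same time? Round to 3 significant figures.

From Graham's law, rate_Ar/rate_Ne = √(M_Ne/M_Ar) = √(20.18/39.95) = √0.5051 = 0.7107.
So the volume for Ar is 15.8 × 0.7107 = 11.2 L.

11.2 L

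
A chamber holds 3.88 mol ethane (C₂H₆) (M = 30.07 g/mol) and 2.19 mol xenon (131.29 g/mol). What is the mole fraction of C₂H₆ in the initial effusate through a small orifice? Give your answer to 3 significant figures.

Rate_i ∝ x_i/√M_i (Graham's law weighted by mole fraction), so the effusate composition follows n_i/√M_i.
So x_C₂H₆ in the escaping gas = (n_C₂H₆/√M_C₂H₆) / Σ(n_i/√M_i)
= (3.88/√30.07) / (3.88/√30.07 + 2.19/√131.29) = 0.7076/(0.7076 + 0.1911) = 0.787.

0.787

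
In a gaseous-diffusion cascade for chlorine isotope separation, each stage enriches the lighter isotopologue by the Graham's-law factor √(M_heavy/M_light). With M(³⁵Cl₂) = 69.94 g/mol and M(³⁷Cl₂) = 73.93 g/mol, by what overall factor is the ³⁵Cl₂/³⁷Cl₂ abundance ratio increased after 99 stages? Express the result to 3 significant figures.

15.6

Overall factor = α^99 with α = √(73.93/69.94), i.e. (73.93/69.94)^(99/2).
= 1.05705^(99/2) = 15.6.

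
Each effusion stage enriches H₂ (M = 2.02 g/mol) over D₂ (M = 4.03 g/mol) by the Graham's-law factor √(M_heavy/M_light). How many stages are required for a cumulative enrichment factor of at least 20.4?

9

Single-stage factor α = √(4.03/2.02), so ln α = ½ ln(1.99505) = 0.3453.
Need α^N ≥ 20.4 ⇒ N ≥ ln(20.4) / ln α = 3.016 / 0.3453 = 8.73.
So at least 9 stages are needed.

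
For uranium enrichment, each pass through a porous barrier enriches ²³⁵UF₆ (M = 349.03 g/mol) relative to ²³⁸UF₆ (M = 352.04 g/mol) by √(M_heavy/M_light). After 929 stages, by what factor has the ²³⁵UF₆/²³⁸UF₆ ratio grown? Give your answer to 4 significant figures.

53.98

After 929 stages the ratio has grown by (√(352.04/349.03))^929 = (352.04/349.03)^(929/2).
= 1.00862^(929/2) = 53.98.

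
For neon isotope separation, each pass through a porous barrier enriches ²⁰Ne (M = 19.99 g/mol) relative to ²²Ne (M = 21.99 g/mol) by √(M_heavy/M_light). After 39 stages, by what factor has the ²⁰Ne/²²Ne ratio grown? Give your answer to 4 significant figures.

Overall factor = α^39 with α = √(21.99/19.99), i.e. (21.99/19.99)^(39/2).
= 1.10005^(39/2) = 6.420.

6.420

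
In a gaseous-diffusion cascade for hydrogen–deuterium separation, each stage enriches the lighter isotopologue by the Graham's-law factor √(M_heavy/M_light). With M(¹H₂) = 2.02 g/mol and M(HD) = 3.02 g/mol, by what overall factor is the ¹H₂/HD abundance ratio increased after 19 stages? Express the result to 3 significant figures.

After 19 stages the ratio has grown by (√(3.02/2.02))^19 = (3.02/2.02)^(19/2).
= 1.49505^(19/2) = 45.6.

45.6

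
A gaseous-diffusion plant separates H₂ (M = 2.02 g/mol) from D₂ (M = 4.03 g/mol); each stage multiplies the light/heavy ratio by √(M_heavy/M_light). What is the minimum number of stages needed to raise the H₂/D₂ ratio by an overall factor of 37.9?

Per stage α = (4.03/2.02)^(1/2) = 1.99505^0.5, giving ln α = 0.3453.
Need α^N ≥ 37.9 ⇒ N ≥ ln(37.9) / ln α = 3.635 / 0.3453 = 10.53.
So at least 11 stages are needed.

11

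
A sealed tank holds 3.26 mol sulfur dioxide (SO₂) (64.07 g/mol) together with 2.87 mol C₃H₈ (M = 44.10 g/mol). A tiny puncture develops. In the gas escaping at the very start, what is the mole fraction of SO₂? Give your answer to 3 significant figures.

Effusion rate of each component ∝ n_i/√M_i (partial pressure × 1/√M).
So x_SO₂ in the escaping gas = (n_SO₂/√M_SO₂) / Σ(n_i/√M_i)
= (3.26/√64.07) / (3.26/√64.07 + 2.87/√44.10) = 0.4073/(0.4073 + 0.4322) = 0.485.

0.485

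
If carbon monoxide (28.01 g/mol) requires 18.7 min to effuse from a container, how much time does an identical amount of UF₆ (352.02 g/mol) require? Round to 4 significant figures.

66.29 min

Using Graham's law: t_UF₆/t_CO = √(M_UF₆/M_CO) = √(352.02/28.01) = √12.57 = 3.545.
So the time for UF₆ is 18.7 × 3.545 = 66.29 min.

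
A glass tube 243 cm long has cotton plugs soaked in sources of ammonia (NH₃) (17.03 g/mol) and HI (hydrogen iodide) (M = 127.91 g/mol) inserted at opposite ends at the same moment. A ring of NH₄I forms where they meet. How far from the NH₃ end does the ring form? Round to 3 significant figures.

178 cm

Graham's law gives d_NH₃/d_HI = rate_NH₃/rate_HI = √(M_HI/M_NH₃) = √(127.91/17.03) = 2.741.
With d_NH₃ + d_HI = 243 cm, d_HI = 243/(1 + 2.741) = 64.96 cm.
d_NH₃ = 243 − 64.96 = 178 cm.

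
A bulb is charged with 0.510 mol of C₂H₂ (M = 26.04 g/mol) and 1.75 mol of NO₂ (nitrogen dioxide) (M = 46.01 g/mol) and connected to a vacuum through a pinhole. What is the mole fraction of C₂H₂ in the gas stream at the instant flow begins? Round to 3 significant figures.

0.279

Rate_i ∝ x_i/√M_i (Graham's law weighted by mole fraction), so the effusate composition follows n_i/√M_i.
x_C₂H₂(eff) = (n_C₂H₂/√M_C₂H₂) / (n_C₂H₂/√M_C₂H₂ + n_NO₂/√M_NO₂)
= (0.510/√26.04) / (0.510/√26.04 + 1.75/√46.01) = 0.09994/(0.09994 + 0.2580) = 0.279.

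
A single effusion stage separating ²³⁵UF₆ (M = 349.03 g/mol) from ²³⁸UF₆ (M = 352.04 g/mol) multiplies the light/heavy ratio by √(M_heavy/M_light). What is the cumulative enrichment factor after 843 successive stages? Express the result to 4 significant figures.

After 843 stages the ratio has grown by (√(352.04/349.03))^843 = (352.04/349.03)^(843/2).
= 1.00862^(843/2) = 37.31.

37.31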